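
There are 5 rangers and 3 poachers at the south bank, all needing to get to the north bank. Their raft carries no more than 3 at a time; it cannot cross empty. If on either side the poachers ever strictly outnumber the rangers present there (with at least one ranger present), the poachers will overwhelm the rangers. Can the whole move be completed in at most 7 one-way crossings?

Yes — this plan uses 7 crossings (≤ 7):
1. 2 poachers → the north bank.  (the south bank: 5R 1P; the north bank: 0R 2P)
2. 1 poacher ← the south bank.  (the south bank: 5R 2P; the north bank: 0R 1P)
3. 2 rangers and 1 poacher → the north bank.  (the south bank: 3R 1P; the north bank: 2R 2P)
4. 1 poacher ← the south bank.  (the south bank: 3R 2P; the north bank: 2R 1P)
5. 1 ranger and 2 poachers → the north bank.  (the south bank: 2R 0P; the north bank: 3R 3P)
6. 1 poacher ← the south bank.  (the south bank: 2R 1P; the north bank: 3R 2P)
7. 2 rangers and 1 poacher → the north bank.  (the south bank: 0R 0P; the north bank: 5R 3P)

Yes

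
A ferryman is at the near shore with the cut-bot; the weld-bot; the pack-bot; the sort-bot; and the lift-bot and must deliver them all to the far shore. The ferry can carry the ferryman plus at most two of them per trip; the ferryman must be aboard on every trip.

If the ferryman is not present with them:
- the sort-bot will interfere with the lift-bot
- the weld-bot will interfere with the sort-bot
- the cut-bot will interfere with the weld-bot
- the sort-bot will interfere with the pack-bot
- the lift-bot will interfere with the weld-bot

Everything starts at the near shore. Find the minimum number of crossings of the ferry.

7

Counting alone: the ferryman can take at most 2 across per trip to the far shore, so moving all 5 needs at least 3 loaded trips out, with a return between consecutive ones — at least 5 crossings.
The safety rule pushes this higher. Following every safe sequence of crossings, the most of the 5 that can be at the far shore as the ferry arrives there on crossing 5 is 4 — never all 5.
So no plan with fewer than 7 crossings exists, and this one achieves 7:
1. Ferryman goes to the far shore with the sort-bot and the weld-bot.
2. Ferryman goes back to the near shore with the weld-bot.
3. Ferryman goes to the far shore with the cut-bot and the weld-bot.
4. Ferryman goes back to the near shore with the weld-bot.
5. Ferryman goes to the far shore with the lift-bot and the pack-bot.
6. Ferryman goes back to the near shore with the sort-bot.
7. Ferryman goes to the far shore with the sort-bot and the weld-bot.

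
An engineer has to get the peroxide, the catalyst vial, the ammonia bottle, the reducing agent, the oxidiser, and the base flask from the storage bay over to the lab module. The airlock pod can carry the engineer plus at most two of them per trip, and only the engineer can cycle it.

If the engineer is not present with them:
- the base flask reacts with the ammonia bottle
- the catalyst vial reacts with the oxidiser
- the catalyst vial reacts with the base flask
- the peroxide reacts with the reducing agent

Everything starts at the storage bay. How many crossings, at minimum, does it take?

Whatever the first load, the items left behind include a forbidden pair without the engineer. No opening move is safe, so no plan exists.

impossible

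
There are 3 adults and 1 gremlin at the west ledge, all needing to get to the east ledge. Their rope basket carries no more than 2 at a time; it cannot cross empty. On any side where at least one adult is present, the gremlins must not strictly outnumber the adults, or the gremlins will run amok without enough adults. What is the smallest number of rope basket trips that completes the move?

Counting alone: each trip to the east ledge takes at most 2 across and each return brings at least 1 back, so after t trips out (and t−1 returns) at most 2t − (t−1) of the 4 are across; that first reaches 4 at t = 3, so at least 5 crossings are needed.
The plan below uses exactly 5 crossings, so it is optimal:
1. 1 adult and 1 gremlin → the east ledge.  (the west ledge: 2A 0G; the east ledge: 1A 1G)
2. 1 gremlin ← the west ledge.  (the west ledge: 2A 1G; the east ledge: 1A 0G)
3. 1 adult and 1 gremlin → the east ledge.  (the west ledge: 1A 0G; the east ledge: 2A 1G)
4. 1 gremlin ← the west ledge.  (the west ledge: 1A 1G; the east ledge: 2A 0G)
5. 1 adult and 1 gremlin → the east ledge.  (the west ledge: 0A 0G; the east ledge: 3A 1G)

5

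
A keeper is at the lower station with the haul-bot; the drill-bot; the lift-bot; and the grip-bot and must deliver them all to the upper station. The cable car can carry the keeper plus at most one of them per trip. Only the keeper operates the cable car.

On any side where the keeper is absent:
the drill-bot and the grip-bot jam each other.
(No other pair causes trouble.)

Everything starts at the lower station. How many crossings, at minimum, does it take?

Counting alone: the keeper can take at most 1 across per trip to the upper station, so moving all 4 needs at least 4 loaded trips out, with a return between consecutive ones — at least 7 crossings.
The plan below uses exactly 7 crossings, so it is optimal:
1. Keeper goes to the upper station with the drill-bot.  [the lower station: the grip-bot, the haul-bot, the lift-bot | the upper station: the drill-bot]
2. Keeper goes back to the lower station alone.  [the lower station: the grip-bot, the haul-bot, the lift-bot | the upper station: the drill-bot]
3. Keeper goes to the upper station with the haul-bot.  [the lower station: the grip-bot, the lift-bot | the upper station: the drill-bot, the haul-bot]
4. Keeper goes back to the lower station alone.  [the lower station: the grip-bot, the lift-bot | the upper station: the drill-bot, the haul-bot]
5. Keeper goes to the upper station with the lift-bot.  [the lower station: the grip-bot | the upper station: the drill-bot, the haul-bot, the lift-bot]
6. Keeper goes back to the lower station alone.  [the lower station: the grip-bot | the upper station: the drill-bot, the haul-bot, the lift-bot]
7. Keeper goes to the upper station with the grip-bot.  [the lower station: — | the upper station: the drill-bot, the grip-bot, the haul-bot, the lift-bot]

7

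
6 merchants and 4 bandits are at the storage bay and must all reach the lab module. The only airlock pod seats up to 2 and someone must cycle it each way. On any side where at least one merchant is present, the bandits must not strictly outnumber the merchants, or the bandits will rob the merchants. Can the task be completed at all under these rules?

Yes

1. 2 bandits → the lab module.  (the storage bay: 6M 2B; the lab module: 0M 2B)
2. 1 bandit ← the storage bay.  (the storage bay: 6M 3B; the lab module: 0M 1B)
3. 2 bandits → the lab module.  (the storage bay: 6M 1B; the lab module: 0M 3B)
4. 1 bandit ← the storage bay.  (the storage bay: 6M 2B; the lab module: 0M 2B)
5. 2 merchants → the lab module.  (the storage bay: 4M 2B; the lab module: 2M 2B)
6. 1 bandit ← the storage bay.  (the storage bay: 4M 3B; the lab module: 2M 1B)
7. 1 merchant and 1 bandit → the lab module.  (the storage bay: 3M 2B; the lab module: 3M 2B)
8. 1 bandit ← the storage bay.  (the storage bay: 3M 3B; the lab module: 3M 1B)
9. 2 bandits → the lab module.  (the storage bay: 3M 1B; the lab module: 3M 3B)
10. 1 bandit ← the storage bay.  (the storage bay: 3M 2B; the lab module: 3M 2B)
11. 1 merchant and 1 bandit → the lab module.  (the storage bay: 2M 1B; the lab module: 4M 3B)
12. 1 bandit ← the storage bay.  (the storage bay: 2M 2B; the lab module: 4M 2B)
13. 2 bandits → the lab module.  (the storage bay: 2M 0B; the lab module: 4M 4B)
14. 1 bandit ← the storage bay.  (the storage bay: 2M 1B; the lab module: 4M 3B)
15. 1 merchant and 1 bandit → the lab module.  (the storage bay: 1M 0B; the lab module: 5M 4B)
16. 1 bandit ← the storage bay.  (the storage bay: 1M 1B; the lab module: 5M 3B)
17. 1 merchant and 1 bandit → the lab module.  (the storage bay: 0M 0B; the lab module: 6M 4B)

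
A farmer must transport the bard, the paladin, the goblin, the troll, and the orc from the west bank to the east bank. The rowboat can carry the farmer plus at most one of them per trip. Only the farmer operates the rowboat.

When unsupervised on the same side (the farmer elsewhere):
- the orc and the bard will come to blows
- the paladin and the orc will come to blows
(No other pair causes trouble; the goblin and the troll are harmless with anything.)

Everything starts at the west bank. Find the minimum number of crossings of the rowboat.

Counting alone: the farmer can take at most 1 across per trip to the east bank, so moving all 5 needs at least 5 loaded trips out, with a return between consecutive ones — at least 9 crossings.
The safety rule pushes this higher. Following every safe sequence of crossings, the most of the 5 that can be at the east bank as the rowboat arrives there on crossing 9 is 4 — never all 5.
So no plan with fewer than 11 crossings exists, and this one achieves 11:
1. Farmer goes to the east bank with the orc.  [the west bank: the bard, the goblin, the paladin, the troll | the east bank: the orc]
2. Farmer goes back to the west bank alone.  [the west bank: the bard, the goblin, the paladin, the troll | the east bank: the orc]
3. Farmer goes to the east bank with the bard.  [the west bank: the goblin, the paladin, the troll | the east bank: the bard, the orc]
4. Farmer goes back to the west bank with the orc.  [the west bank: the goblin, the orc, the paladin, the troll | the east bank: the bard]
5. Farmer goes to the east bank with the paladin.  [the west bank: the goblin, the orc, the troll | the east bank: the bard, the paladin]
6. Farmer goes back to the west bank alone.  [the west bank: the goblin, the orc, the troll | the east bank: the bard, the paladin]
7. Farmer goes to the east bank with the goblin.  [the west bank: the orc, the troll | the east bank: the bard, the goblin, the paladin]
8. Farmer goes back to the west bank alone.  [the west bank: the orc, the troll | the east bank: the bard, the goblin, the paladin]
9. Farmer goes to the east bank with the troll.  [the west bank: the orc | the east bank: the bard, the goblin, the paladin, the troll]
10. Farmer goes back to the west bank alone.  [the west bank: the orc | the east bank: the bard, the goblin, the paladin, the troll]
11. Farmer goes to the east bank with the orc.  [the west bank: — | the east bank: the bard, the goblin, the orc, the paladin, the troll]

11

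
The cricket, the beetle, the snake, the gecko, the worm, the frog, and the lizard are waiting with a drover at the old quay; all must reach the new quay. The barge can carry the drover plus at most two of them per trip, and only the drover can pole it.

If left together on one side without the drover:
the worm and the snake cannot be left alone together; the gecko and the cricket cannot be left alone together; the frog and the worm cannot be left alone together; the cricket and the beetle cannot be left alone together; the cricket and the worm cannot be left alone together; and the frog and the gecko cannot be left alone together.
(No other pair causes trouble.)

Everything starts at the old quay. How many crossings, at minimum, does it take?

impossible

Whatever the first load, the items left behind include a forbidden pair without the drover. No opening move is safe, so no plan exists.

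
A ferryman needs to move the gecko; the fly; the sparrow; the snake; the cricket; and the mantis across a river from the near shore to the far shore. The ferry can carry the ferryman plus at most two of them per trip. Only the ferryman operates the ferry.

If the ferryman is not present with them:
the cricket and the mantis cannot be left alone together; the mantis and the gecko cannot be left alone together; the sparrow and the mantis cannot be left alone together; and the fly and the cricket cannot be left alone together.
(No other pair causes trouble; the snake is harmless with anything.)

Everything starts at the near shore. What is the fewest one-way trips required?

Counting alone: the ferryman can take at most 2 across per trip to the far shore, so moving all 6 needs at least 3 loaded trips out, with a return between consecutive ones — at least 5 crossings.
The safety rule pushes this higher. Following every safe sequence of crossings, the most of the 6 that can be at the far shore as the ferry arrives there on crossing 5 is 5 — never all 6.
So no plan with fewer than 7 crossings exists, and this one achieves 7:
1. Ferryman goes to the far shore with the fly and the mantis.  [the near shore: the cricket, the gecko, the snake, the sparrow | the far shore: the fly, the mantis]
2. Ferryman goes back to the near shore alone.  [the near shore: the cricket, the gecko, the snake, the sparrow | the far shore: the fly, the mantis]
3. Ferryman goes to the far shore with the snake.  [the near shore: the cricket, the gecko, the sparrow | the far shore: the fly, the mantis, the snake]
4. Ferryman goes back to the near shore alone.  [the near shore: the cricket, the gecko, the sparrow | the far shore: the fly, the mantis, the snake]
5. Ferryman goes to the far shore with the gecko and the sparrow.  [the near shore: the cricket | the far shore: the fly, the gecko, the mantis, the snake, the sparrow]
6. Ferryman goes back to the near shore with the mantis.  [the near shore: the cricket, the mantis | the far shore: the fly, the gecko, the snake, the sparrow]
7. Ferryman goes to the far shore with the cricket and the mantis.  [the near shore: — | the far shore: the cricket, the fly, the gecko, the mantis, the snake, the sparrow]

7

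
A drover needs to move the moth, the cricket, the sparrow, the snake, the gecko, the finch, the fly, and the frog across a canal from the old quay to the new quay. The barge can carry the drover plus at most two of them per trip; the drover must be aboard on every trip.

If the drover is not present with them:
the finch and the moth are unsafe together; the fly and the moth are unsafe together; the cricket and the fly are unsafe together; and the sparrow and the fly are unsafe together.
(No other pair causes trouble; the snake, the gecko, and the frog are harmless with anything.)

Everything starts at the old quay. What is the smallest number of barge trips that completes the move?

Counting alone: the drover can take at most 2 across per trip to the new quay, so moving all 8 needs at least 4 loaded trips out, with a return between consecutive ones — at least 7 crossings.
The safety rule pushes this higher. Following every safe sequence of crossings, the most of the 8 that can be at the new quay as the barge arrives there on crossing 7 is 7 — never all 8.
So no plan with fewer than 9 crossings exists, and this one achieves 9:
1. Drover goes to the new quay with the fly and the moth.
2. Drover goes back to the old quay with the moth.
3. Drover goes to the new quay with the cricket and the moth.
4. Drover goes back to the old quay with the fly.
5. Drover goes to the new quay with the snake and the sparrow.
6. Drover goes back to the old quay alone.
7. Drover goes to the new quay with the frog and the gecko.
8. Drover goes back to the old quay alone.
9. Drover goes to the new quay with the finch and the fly.

9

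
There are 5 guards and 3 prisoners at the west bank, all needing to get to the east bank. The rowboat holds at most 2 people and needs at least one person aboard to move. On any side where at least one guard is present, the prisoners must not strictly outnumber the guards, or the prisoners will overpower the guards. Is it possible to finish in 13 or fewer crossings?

Yes

Yes — this plan uses 13 crossings (≤ 13):
1. 2 prisoners → the east bank.  (the west bank: 5G 1P; the east bank: 0G 2P)
2. 1 prisoner ← the west bank.  (the west bank: 5G 2P; the east bank: 0G 1P)
3. 2 prisoners → the east bank.  (the west bank: 5G 0P; the east bank: 0G 3P)
4. 1 prisoner ← the west bank.  (the west bank: 5G 1P; the east bank: 0G 2P)
5. 2 guards → the east bank.  (the west bank: 3G 1P; the east bank: 2G 2P)
6. 1 prisoner ← the west bank.  (the west bank: 3G 2P; the east bank: 2G 1P)
7. 1 guard and 1 prisoner → the east bank.  (the west bank: 2G 1P; the east bank: 3G 2P)
8. 1 prisoner ← the west bank.  (the west bank: 2G 2P; the east bank: 3G 1P)
9. 2 prisoners → the east bank.  (the west bank: 2G 0P; the east bank: 3G 3P)
10. 1 prisoner ← the west bank.  (the west bank: 2G 1P; the east bank: 3G 2P)
11. 1 guard and 1 prisoner → the east bank.  (the west bank: 1G 0P; the east bank: 4G 3P)
12. 1 prisoner ← the west bank.  (the west bank: 1G 1P; the east bank: 4G 2P)
13. 1 guard and 1 prisoner → the east bank.  (the west bank: 0G 0P; the east bank: 5G 3P)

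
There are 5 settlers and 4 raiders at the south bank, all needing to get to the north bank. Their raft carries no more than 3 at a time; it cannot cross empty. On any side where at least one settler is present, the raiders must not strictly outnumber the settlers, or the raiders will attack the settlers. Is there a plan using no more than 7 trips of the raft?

Yes

Yes — this plan uses 7 crossings (≤ 7):
1. 3 raiders → the north bank.  (the south bank: 5S 1R; the north bank: 0S 3R)
2. 1 raider ← the south bank.  (the south bank: 5S 2R; the north bank: 0S 2R)
3. 3 settlers → the north bank.  (the south bank: 2S 2R; the north bank: 3S 2R)
4. 1 settler ← the south bank.  (the south bank: 3S 2R; the north bank: 2S 2R)
5. 2 settlers and 1 raider → the north bank.  (the south bank: 1S 1R; the north bank: 4S 3R)
6. 1 settler ← the south bank.  (the south bank: 2S 1R; the north bank: 3S 3R)
7. 2 settlers and 1 raider → the north bank.  (the south bank: 0S 0R; the north bank: 5S 4R)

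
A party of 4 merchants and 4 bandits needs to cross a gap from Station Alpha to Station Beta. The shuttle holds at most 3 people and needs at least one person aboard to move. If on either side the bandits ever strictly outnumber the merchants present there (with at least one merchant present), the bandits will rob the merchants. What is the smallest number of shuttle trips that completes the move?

9

Counting alone: each trip to Station Beta takes at most 3 across and each return brings at least 1 back, so after t trips out (and t−1 returns) at most 3t − (t−1) of the 8 are across; that first reaches 8 at t = 4, so at least 7 crossings are needed.
The safety rule pushes this higher. Following every safe sequence of crossings, the most of the 8 that can be at Station Beta as the shuttle arrives there on crossing 7 is 7 — never all 8.
So no plan with fewer than 9 crossings exists, and this one achieves 9:
1. 2 bandits → Station Beta.  (Station Alpha: 4M 2B; Station Beta: 0M 2B)
2. 1 bandit ← Station Alpha.  (Station Alpha: 4M 3B; Station Beta: 0M 1B)
3. 3 bandits → Station Beta.  (Station Alpha: 4M 0B; Station Beta: 0M 4B)
4. 1 bandit ← Station Alpha.  (Station Alpha: 4M 1B; Station Beta: 0M 3B)
5. 3 merchants → Station Beta.  (Station Alpha: 1M 1B; Station Beta: 3M 3B)
6. 1 merchant and 1 bandit ← Station Alpha.  (Station Alpha: 2M 2B; Station Beta: 2M 2B)
7. 2 merchants → Station Beta.  (Station Alpha: 0M 2B; Station Beta: 4M 2B)
8. 1 bandit ← Station Alpha.  (Station Alpha: 0M 3B; Station Beta: 4M 1B)
9. 3 bandits → Station Beta.  (Station Alpha: 0M 0B; Station Beta: 4M 4B)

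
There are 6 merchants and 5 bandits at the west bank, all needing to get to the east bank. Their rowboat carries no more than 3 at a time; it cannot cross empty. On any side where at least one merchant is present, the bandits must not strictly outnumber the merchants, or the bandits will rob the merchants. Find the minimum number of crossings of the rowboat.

Counting alone: each trip to the east bank takes at most 3 across and each return brings at least 1 back, so after t trips out (and t−1 returns) at most 3t − (t−1) of the 11 are across; that first reaches 11 at t = 5, so at least 9 crossings are needed.
The plan below uses exactly 9 crossings, so it is optimal:
1. 3 bandits → the east bank.  (the west bank: 6M 2B; the east bank: 0M 3B)
2. 1 bandit ← the west bank.  (the west bank: 6M 3B; the east bank: 0M 2B)
3. 3 merchants → the east bank.  (the west bank: 3M 3B; the east bank: 3M 2B)
4. 1 merchant ← the west bank.  (the west bank: 4M 3B; the east bank: 2M 2B)
5. 2 merchants and 1 bandit → the east bank.  (the west bank: 2M 2B; the east bank: 4M 3B)
6. 1 merchant ← the west bank.  (the west bank: 3M 2B; the east bank: 3M 3B)
7. 2 merchants and 1 bandit → the east bank.  (the west bank: 1M 1B; the east bank: 5M 4B)
8. 1 merchant ← the west bank.  (the west bank: 2M 1B; the east bank: 4M 4B)
9. 2 merchants and 1 bandit → the east bank.  (the west bank: 0M 0B; the east bank: 6M 5B)

9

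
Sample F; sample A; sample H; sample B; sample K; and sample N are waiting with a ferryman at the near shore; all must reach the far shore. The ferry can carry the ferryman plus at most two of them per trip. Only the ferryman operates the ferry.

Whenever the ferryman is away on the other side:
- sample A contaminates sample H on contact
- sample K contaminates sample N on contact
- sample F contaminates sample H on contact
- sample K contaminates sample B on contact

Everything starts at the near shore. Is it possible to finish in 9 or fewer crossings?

Yes — this plan uses 7 crossings (≤ 9):
1. Ferryman goes to the far shore with sample H and sample K.
2. Ferryman goes back to the near shore alone.
3. Ferryman goes to the far shore with sample A and sample F.
4. Ferryman goes back to the near shore with sample H.
5. Ferryman goes to the far shore with sample B and sample N.
6. Ferryman goes back to the near shore with sample K.
7. Ferryman goes to the far shore with sample H and sample K.

Yes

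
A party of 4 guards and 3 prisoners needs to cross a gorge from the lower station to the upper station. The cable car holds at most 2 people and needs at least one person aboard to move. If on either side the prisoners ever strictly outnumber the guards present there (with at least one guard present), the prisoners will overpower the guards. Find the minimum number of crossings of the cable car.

Counting alone: each trip to the upper station takes at most 2 across and each return brings at least 1 back, so after t trips out (and t−1 returns) at most 2t − (t−1) of the 7 are across; that first reaches 7 at t = 6, so at least 11 crossings are needed.
The plan below uses exactly 11 crossings, so it is optimal:
1. 2 prisoners → the upper station.  (the lower station: 4G 1P; the upper station: 0G 2P)
2. 1 prisoner ← the lower station.  (the lower station: 4G 2P; the upper station: 0G 1P)
3. 2 prisoners → the upper station.  (the lower station: 4G 0P; the upper station: 0G 3P)
4. 1 prisoner ← the lower station.  (the lower station: 4G 1P; the upper station: 0G 2P)
5. 2 guards → the upper station.  (the lower station: 2G 1P; the upper station: 2G 2P)
6. 1 prisoner ← the lower station.  (the lower station: 2G 2P; the upper station: 2G 1P)
7. 1 guard and 1 prisoner → the upper station.  (the lower station: 1G 1P; the upper station: 3G 2P)
8. 1 guard ← the lower station.  (the lower station: 2G 1P; the upper station: 2G 2P)
9. 1 guard and 1 prisoner → the upper station.  (the lower station: 1G 0P; the upper station: 3G 3P)
10. 1 prisoner ← the lower station.  (the lower station: 1G 1P; the upper station: 3G 2P)
11. 1 guard and 1 prisoner → the upper station.  (the lower station: 0G 0P; the upper station: 4G 3P)

11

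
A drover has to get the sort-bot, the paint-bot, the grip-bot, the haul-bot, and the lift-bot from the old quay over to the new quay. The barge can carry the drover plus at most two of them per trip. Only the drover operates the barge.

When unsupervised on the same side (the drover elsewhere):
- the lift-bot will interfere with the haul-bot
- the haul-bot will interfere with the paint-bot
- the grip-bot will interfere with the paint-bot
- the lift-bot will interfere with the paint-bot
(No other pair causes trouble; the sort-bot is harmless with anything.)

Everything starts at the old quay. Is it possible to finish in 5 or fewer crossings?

No

Counting alone: the drover can take at most 2 across per trip to the new quay, so moving all 5 needs at least 3 loaded trips out, with a return between consecutive ones — at least 5 crossings.
The safety rule pushes this higher. Following every safe sequence of crossings, the most of the 5 that can be at the new quay as the barge arrives there on crossing 5 is 4 — never all 5.
So the move cannot be finished within 5 crossings. (The shortest complete plan takes 7:)
1. Drover goes to the new quay with the haul-bot and the paint-bot.
2. Drover goes back to the old quay with the paint-bot.
3. Drover goes to the new quay with the paint-bot and the sort-bot.
4. Drover goes back to the old quay with the paint-bot.
5. Drover goes to the new quay with the grip-bot and the paint-bot.
6. Drover goes back to the old quay with the paint-bot.
7. Drover goes to the new quay with the lift-bot and the paint-bot.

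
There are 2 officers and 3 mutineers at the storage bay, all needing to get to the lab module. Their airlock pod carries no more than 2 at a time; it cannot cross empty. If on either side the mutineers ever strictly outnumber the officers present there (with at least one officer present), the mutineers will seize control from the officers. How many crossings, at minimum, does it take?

The mutineers already outnumber the officers at the storage bay before anyone moves, so the starting position itself is disallowed.

impossible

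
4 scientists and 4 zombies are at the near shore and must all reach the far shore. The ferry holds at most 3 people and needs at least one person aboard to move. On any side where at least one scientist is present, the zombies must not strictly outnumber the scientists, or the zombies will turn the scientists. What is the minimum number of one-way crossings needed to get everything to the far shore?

Counting alone: each trip to the far shore takes at most 3 across and each return brings at least 1 back, so after t trips out (and t−1 returns) at most 3t − (t−1) of the 8 are across; that first reaches 8 at t = 4, so at least 7 crossings are needed.
The safety rule pushes this higher. Following every safe sequence of crossings, the most of the 8 that can be at the far shore as the ferry arrives there on crossing 7 is 7 — never all 8.
So no plan with fewer than 9 crossings exists, and this one achieves 9:
1. 2 zombies → the far shore.  (the near shore: 4S 2Z; the far shore: 0S 2Z)
2. 1 zombie ← the near shore.  (the near shore: 4S 3Z; the far shore: 0S 1Z)
3. 3 zombies → the far shore.  (the near shore: 4S 0Z; the far shore: 0S 4Z)
4. 1 zombie ← the near shore.  (the near shore: 4S 1Z; the far shore: 0S 3Z)
5. 3 scientists → the far shore.  (the near shore: 1S 1Z; the far shore: 3S 3Z)
6. 1 scientist and 1 zombie ← the near shore.  (the near shore: 2S 2Z; the far shore: 2S 2Z)
7. 2 scientists → the far shore.  (the near shore: 0S 2Z; the far shore: 4S 2Z)
8. 1 zombie ← the near shore.  (the near shore: 0S 3Z; the far shore: 4S 1Z)
9. 3 zombies → the far shore.  (the near shore: 0S 0Z; the far shore: 4S 4Z)

9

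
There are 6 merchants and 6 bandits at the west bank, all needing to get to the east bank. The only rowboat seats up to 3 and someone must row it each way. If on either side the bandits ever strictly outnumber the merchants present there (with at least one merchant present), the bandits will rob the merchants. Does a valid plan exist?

Following every safe sequence of crossings from the start, the most of the 12 that can be at the east bank as the rowboat arrives there on crossings 1, 3, 5 is 3, 5, 6 respectively; the best ever achieved is 6 of 12.
From crossing 7 on, no configuration arises that was not already reachable earlier: only 17 distinct safe configurations (who is on which side, and where the rowboat is) can ever be reached, none of them has everyone across, and every continuation just revisits them. They are: 0 merchants + 0 bandits across (rowboat back at the start); 0 merchants + 1 bandit across (rowboat there); 0 merchants + 1 bandit across (rowboat back at the start); 0 merchants + 2 bandits across (rowboat there); 0 merchants + 2 bandits across (rowboat back at the start); 0 merchants + 3 bandits across (rowboat there); 0 merchants + 3 bandits across (rowboat back at the start); 0 merchants + 4 bandits across (rowboat there); 0 merchants + 4 bandits across (rowboat back at the start); 0 merchants + 5 bandits across (rowboat there); 0 merchants + 5 bandits across (rowboat back at the start); 0 merchants + 6 bandits across (rowboat there); 1 merchant + 1 bandit across (rowboat there); 1 merchant + 1 bandit across (rowboat back at the start); 2 merchants + 2 bandits across (rowboat there); 2 merchants + 2 bandits across (rowboat back at the start); 3 merchants + 3 bandits across (rowboat there). So no valid plan exists.

No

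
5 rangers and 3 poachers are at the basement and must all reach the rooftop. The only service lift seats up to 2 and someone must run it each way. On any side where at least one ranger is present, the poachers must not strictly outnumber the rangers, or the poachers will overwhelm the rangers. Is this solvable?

1. 2 poachers → the rooftop.  (the basement: 5R 1P; the rooftop: 0R 2P)
2. 1 poacher ← the basement.  (the basement: 5R 2P; the rooftop: 0R 1P)
3. 2 poachers → the rooftop.  (the basement: 5R 0P; the rooftop: 0R 3P)
4. 1 poacher ← the basement.  (the basement: 5R 1P; the rooftop: 0R 2P)
5. 2 rangers → the rooftop.  (the basement: 3R 1P; the rooftop: 2R 2P)
6. 1 poacher ← the basement.  (the basement: 3R 2P; the rooftop: 2R 1P)
7. 1 ranger and 1 poacher → the rooftop.  (the basement: 2R 1P; the rooftop: 3R 2P)
8. 1 poacher ← the basement.  (the basement: 2R 2P; the rooftop: 3R 1P)
9. 2 poachers → the rooftop.  (the basement: 2R 0P; the rooftop: 3R 3P)
10. 1 poacher ← the basement.  (the basement: 2R 1P; the rooftop: 3R 2P)
11. 1 ranger and 1 poacher → the rooftop.  (the basement: 1R 0P; the rooftop: 4R 3P)
12. 1 poacher ← the basement.  (the basement: 1R 1P; the rooftop: 4R 2P)
13. 1 ranger and 1 poacher → the rooftop.  (the basement: 0R 0P; the rooftop: 5R 3P)

Yes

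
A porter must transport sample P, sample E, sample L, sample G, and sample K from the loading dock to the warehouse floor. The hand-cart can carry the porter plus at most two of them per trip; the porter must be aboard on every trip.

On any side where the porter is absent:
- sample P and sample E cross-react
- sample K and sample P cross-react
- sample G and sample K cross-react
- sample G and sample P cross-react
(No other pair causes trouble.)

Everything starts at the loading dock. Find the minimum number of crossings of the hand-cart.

7

Counting alone: the porter can take at most 2 across per trip to the warehouse floor, so moving all 5 needs at least 3 loaded trips out, with a return between consecutive ones — at least 5 crossings.
The safety rule pushes this higher. Following every safe sequence of crossings, the most of the 5 that can be at the warehouse floor as the hand-cart arrives there on crossing 5 is 4 — never all 5.
So no plan with fewer than 7 crossings exists, and this one achieves 7:
1. Porter goes to the warehouse floor with sample G and sample P.  [the loading dock: sample E, sample K, sample L | the warehouse floor: sample G, sample P]
2. Porter goes back to the loading dock with sample P.  [the loading dock: sample E, sample K, sample L, sample P | the warehouse floor: sample G]
3. Porter goes to the warehouse floor with sample E and sample P.  [the loading dock: sample K, sample L | the warehouse floor: sample E, sample G, sample P]
4. Porter goes back to the loading dock with sample P.  [the loading dock: sample K, sample L, sample P | the warehouse floor: sample E, sample G]
5. Porter goes to the warehouse floor with sample L and sample P.  [the loading dock: sample K | the warehouse floor: sample E, sample G, sample L, sample P]
6. Porter goes back to the loading dock with sample P.  [the loading dock: sample K, sample P | the warehouse floor: sample E, sample G, sample L]
7. Porter goes to the warehouse floor with sample K and sample P.  [the loading dock: — | the warehouse floor: sample E, sample G, sample K, sample L, sample P]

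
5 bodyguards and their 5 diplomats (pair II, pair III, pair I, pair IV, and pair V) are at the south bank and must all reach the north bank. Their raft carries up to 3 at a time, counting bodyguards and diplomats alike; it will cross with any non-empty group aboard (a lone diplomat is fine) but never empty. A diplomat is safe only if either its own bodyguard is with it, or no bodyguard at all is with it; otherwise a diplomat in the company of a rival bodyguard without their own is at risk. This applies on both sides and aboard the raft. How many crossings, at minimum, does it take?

Counting alone: each trip to the north bank takes at most 3 across and each return brings at least 1 back, so after t trips out (and t−1 returns) at most 3t − (t−1) of the 10 are across; that first reaches 10 at t = 5, so at least 9 crossings are needed.
The safety rule pushes this higher. Following every safe sequence of crossings, the most of the 10 that can be at the north bank as the raft arrives there on crossing 9 is 9 — never all 10.
So no plan with fewer than 11 crossings exists, and this one achieves 11:
1. bodyguard II and diplomat II cross → the north bank.
2. bodyguard II crosses ← the south bank.
3. diplomat I, diplomat III, and diplomat IV cross → the north bank.
4. diplomat II crosses ← the south bank.
5. bodyguard I, bodyguard III, and bodyguard IV cross → the north bank.
6. bodyguard III and diplomat III cross ← the south bank.
7. bodyguard II, bodyguard III, and bodyguard V cross → the north bank.
8. diplomat I crosses ← the south bank.
9. diplomat II and diplomat III cross → the north bank.
10. diplomat II crosses ← the south bank.
11. diplomat I, diplomat II, and diplomat V cross → the north bank.

11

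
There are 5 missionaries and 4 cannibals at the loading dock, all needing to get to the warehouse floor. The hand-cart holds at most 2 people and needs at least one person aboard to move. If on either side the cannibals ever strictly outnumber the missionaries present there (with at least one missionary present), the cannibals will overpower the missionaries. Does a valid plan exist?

Yes

1. 2 cannibals → the warehouse floor.  (the loading dock: 5M 2C; the warehouse floor: 0M 2C)
2. 1 cannibal ← the loading dock.  (the loading dock: 5M 3C; the warehouse floor: 0M 1C)
3. 2 cannibals → the warehouse floor.  (the loading dock: 5M 1C; the warehouse floor: 0M 3C)
4. 1 cannibal ← the loading dock.  (the loading dock: 5M 2C; the warehouse floor: 0M 2C)
5. 2 missionaries → the warehouse floor.  (the loading dock: 3M 2C; the warehouse floor: 2M 2C)
6. 1 cannibal ← the loading dock.  (the loading dock: 3M 3C; the warehouse floor: 2M 1C)
7. 1 missionary and 1 cannibal → the warehouse floor.  (the loading dock: 2M 2C; the warehouse floor: 3M 2C)
8. 1 missionary ← the loading dock.  (the loading dock: 3M 2C; the warehouse floor: 2M 2C)
9. 1 missionary and 1 cannibal → the warehouse floor.  (the loading dock: 2M 1C; the warehouse floor: 3M 3C)
10. 1 cannibal ← the loading dock.  (the loading dock: 2M 2C; the warehouse floor: 3M 2C)
11. 1 missionary and 1 cannibal → the warehouse floor.  (the loading dock: 1M 1C; the warehouse floor: 4M 3C)
12. 1 missionary ← the loading dock.  (the loading dock: 2M 1C; the warehouse floor: 3M 3C)
13. 1 missionary and 1 cannibal → the warehouse floor.  (the loading dock: 1M 0C; the warehouse floor: 4M 4C)
14. 1 cannibal ← the loading dock.  (the loading dock: 1M 1C; the warehouse floor: 4M 3C)
15. 1 missionary and 1 cannibal → the warehouse floor.  (the loading dock: 0M 0C; the warehouse floor: 5M 4C)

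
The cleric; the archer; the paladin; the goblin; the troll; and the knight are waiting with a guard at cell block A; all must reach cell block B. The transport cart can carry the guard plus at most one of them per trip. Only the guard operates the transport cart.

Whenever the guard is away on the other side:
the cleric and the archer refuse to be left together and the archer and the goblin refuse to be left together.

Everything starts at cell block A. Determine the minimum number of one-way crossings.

13

Counting alone: the guard can take at most 1 across per trip to cell block B, so moving all 6 needs at least 6 loaded trips out, with a return between consecutive ones — at least 11 crossings.
The safety rule pushes this higher. Following every safe sequence of crossings, the most of the 6 that can be at cell block B as the transport cart arrives there on crossing 11 is 5 — never all 6.
So no plan with fewer than 13 crossings exists, and this one achieves 13:
1. Guard goes to cell block B with the archer.  [cell block A: the cleric, the goblin, the knight, the paladin, the troll | cell block B: the archer]
2. Guard goes back to cell block A alone.  [cell block A: the cleric, the goblin, the knight, the paladin, the troll | cell block B: the archer]
3. Guard goes to cell block B with the cleric.  [cell block A: the goblin, the knight, the paladin, the troll | cell block B: the archer, the cleric]
4. Guard goes back to cell block A with the archer.  [cell block A: the archer, the goblin, the knight, the paladin, the troll | cell block B: the cleric]
5. Guard goes to cell block B with the goblin.  [cell block A: the archer, the knight, the paladin, the troll | cell block B: the cleric, the goblin]
6. Guard goes back to cell block A alone.  [cell block A: the archer, the knight, the paladin, the troll | cell block B: the cleric, the goblin]
7. Guard goes to cell block B with the paladin.  [cell block A: the archer, the knight, the troll | cell block B: the cleric, the goblin, the paladin]
8. Guard goes back to cell block A alone.  [cell block A: the archer, the knight, the troll | cell block B: the cleric, the goblin, the paladin]
9. Guard goes to cell block B with the troll.  [cell block A: the archer, the knight | cell block B: the cleric, the goblin, the paladin, the troll]
10. Guard goes back to cell block A alone.  [cell block A: the archer, the knight | cell block B: the cleric, the goblin, the paladin, the troll]
11. Guard goes to cell block B with the knight.  [cell block A: the archer | cell block B: the cleric, the goblin, the knight, the paladin, the troll]
12. Guard goes back to cell block A alone.  [cell block A: the archer | cell block B: the cleric, the goblin, the knight, the paladin, the troll]
13. Guard goes to cell block B with the archer.  [cell block A: — | cell block B: the archer, the cleric, the goblin, the knight, the paladin, the troll]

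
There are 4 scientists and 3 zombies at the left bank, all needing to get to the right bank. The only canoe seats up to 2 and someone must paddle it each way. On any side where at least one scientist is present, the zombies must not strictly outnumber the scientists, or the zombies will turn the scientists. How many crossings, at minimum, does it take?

11

Counting alone: each trip to the right bank takes at most 2 across and each return brings at least 1 back, so after t trips out (and t−1 returns) at most 2t − (t−1) of the 7 are across; that first reaches 7 at t = 6, so at least 11 crossings are needed.
The plan below uses exactly 11 crossings, so it is optimal:
1. 2 zombies → the right bank.  (the left bank: 4S 1Z; the right bank: 0S 2Z)
2. 1 zombie ← the left bank.  (the left bank: 4S 2Z; the right bank: 0S 1Z)
3. 2 zombies → the right bank.  (the left bank: 4S 0Z; the right bank: 0S 3Z)
4. 1 zombie ← the left bank.  (the left bank: 4S 1Z; the right bank: 0S 2Z)
5. 2 scientists → the right bank.  (the left bank: 2S 1Z; the right bank: 2S 2Z)
6. 1 zombie ← the left bank.  (the left bank: 2S 2Z; the right bank: 2S 1Z)
7. 1 scientist and 1 zombie → the right bank.  (the left bank: 1S 1Z; the right bank: 3S 2Z)
8. 1 scientist ← the left bank.  (the left bank: 2S 1Z; the right bank: 2S 2Z)
9. 1 scientist and 1 zombie → the right bank.  (the left bank: 1S 0Z; the right bank: 3S 3Z)
10. 1 zombie ← the left bank.  (the left bank: 1S 1Z; the right bank: 3S 2Z)
11. 1 scientist and 1 zombie → the right bank.  (the left bank: 0S 0Z; the right bank: 4S 3Z)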